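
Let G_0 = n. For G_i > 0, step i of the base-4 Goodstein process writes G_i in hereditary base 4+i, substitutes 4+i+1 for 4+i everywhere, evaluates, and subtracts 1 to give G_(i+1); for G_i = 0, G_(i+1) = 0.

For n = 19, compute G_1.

i=0: 19 = 4^2 + 3 (b=4); 4→5: 5^2 + 3 = 28; 28−1 = 27
i=1: 27 = 5^2 + 2 (b=5); 5→6: 6^2 + 2 = 38; 38−1 = 37

27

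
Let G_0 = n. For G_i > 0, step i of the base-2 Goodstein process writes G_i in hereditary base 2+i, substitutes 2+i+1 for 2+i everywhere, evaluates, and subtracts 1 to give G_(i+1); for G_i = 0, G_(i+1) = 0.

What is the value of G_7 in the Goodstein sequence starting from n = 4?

173

G_0 = 4. HB_2(4) = 2^2. Bump = 27. G_1 = 26.
G_1 = 26. HB_3(26) = 2·3^2 + 2·3 + 2. Bump = 42. G_2 = 41.
G_2 = 41. HB_4(41) = 2·4^2 + 2·4 + 1. Bump = 61. G_3 = 60.
G_3 = 60. HB_5(60) = 2·5^2 + 2·5. Bump = 84. G_4 = 83.
G_4 = 83. HB_6(83) = 2·6^2 + 6 + 5. Bump = 110. G_5 = 109.
G_5 = 109. HB_7(109) = 2·7^2 + 7 + 4. Bump = 140. G_6 = 139.
G_6 = 139. HB_8(139) = 2·8^2 + 8 + 3. Bump = 174. G_7 = 173.
G_7 = 173. HB_9(173) = 2·9^2 + 9 + 2. Bump = 212. G_8 = 211.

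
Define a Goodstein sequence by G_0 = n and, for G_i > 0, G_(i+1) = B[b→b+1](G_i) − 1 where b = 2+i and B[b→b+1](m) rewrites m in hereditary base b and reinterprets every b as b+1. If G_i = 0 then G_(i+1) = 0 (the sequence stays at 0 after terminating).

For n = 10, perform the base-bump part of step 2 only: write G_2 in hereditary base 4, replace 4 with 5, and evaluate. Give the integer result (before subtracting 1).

15626

base 2: 10 = 2^(2 + 1) + 2; at 3: 3^(3 + 1) + 3 = 84; next = 83
base 3: 83 = 3^(3 + 1) + 2; at 4: 4^(4 + 1) + 2 = 1026; next = 1025
base 4: 1025 = 4^(4 + 1) + 1; at 5: 5^(5 + 1) + 1 = 15626; next = 15625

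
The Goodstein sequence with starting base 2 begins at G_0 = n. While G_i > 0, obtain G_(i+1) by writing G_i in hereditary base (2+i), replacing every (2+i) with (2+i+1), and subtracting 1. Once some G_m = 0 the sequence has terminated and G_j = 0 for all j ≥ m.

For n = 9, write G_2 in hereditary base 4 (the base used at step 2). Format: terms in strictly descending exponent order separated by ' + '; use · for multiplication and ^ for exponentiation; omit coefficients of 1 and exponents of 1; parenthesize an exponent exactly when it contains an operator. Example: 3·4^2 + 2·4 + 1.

(0) 9|_2 = 2^(2 + 1) + 1 ↦ 3^(3 + 1) + 1|_3 = 82 ⇒ 81
(1) 81|_3 = 3^(3 + 1) ↦ 4^(4 + 1)|_4 = 1024 ⇒ 1023

3·4^4 + 3·4^3 + 3·4^2 + 3·4 + 3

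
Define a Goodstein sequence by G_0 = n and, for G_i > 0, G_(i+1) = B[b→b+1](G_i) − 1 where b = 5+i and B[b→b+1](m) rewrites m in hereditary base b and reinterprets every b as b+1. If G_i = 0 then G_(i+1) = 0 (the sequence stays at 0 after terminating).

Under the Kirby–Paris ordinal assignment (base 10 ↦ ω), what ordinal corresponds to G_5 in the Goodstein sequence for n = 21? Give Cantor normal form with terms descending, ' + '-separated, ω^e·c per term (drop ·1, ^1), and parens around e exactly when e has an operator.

ω·3 + 3

base 5: 21 = 4·5 + 1; at 6: 4·6 + 1 = 25; next = 24
base 6: 24 = 4·6; at 7: 4·7 = 28; next = 27
base 7: 27 = 3·7 + 6; at 8: 3·8 + 6 = 30; next = 29
base 8: 29 = 3·8 + 5; at 9: 3·9 + 5 = 32; next = 31
base 9: 31 = 3·9 + 4; at 10: 3·10 + 4 = 34; next = 33
base 10: 33 = 3·10 + 3; at 11: 3·11 + 3 = 36; next = 35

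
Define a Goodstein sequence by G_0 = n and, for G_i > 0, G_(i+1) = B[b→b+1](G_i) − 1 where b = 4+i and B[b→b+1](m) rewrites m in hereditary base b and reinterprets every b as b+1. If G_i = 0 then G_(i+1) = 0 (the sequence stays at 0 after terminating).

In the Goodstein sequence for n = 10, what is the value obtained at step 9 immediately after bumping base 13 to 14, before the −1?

G_0 = 10. HB_4(10) = 2·4 + 2. Bump = 12. G_1 = 11.
G_1 = 11. HB_5(11) = 2·5 + 1. Bump = 13. G_2 = 12.
G_2 = 12. HB_6(12) = 2·6. Bump = 14. G_3 = 13.
G_3 = 13. HB_7(13) = 7 + 6. Bump = 14. G_4 = 13.
G_4 = 13. HB_8(13) = 8 + 5. Bump = 14. G_5 = 13.
G_5 = 13. HB_9(13) = 9 + 4. Bump = 14. G_6 = 13.
G_6 = 13. HB_10(13) = 10 + 3. Bump = 14. G_7 = 13.
G_7 = 13. HB_11(13) = 11 + 2. Bump = 14. G_8 = 13.
G_8 = 13. HB_12(13) = 12 + 1. Bump = 14. G_9 = 13.

14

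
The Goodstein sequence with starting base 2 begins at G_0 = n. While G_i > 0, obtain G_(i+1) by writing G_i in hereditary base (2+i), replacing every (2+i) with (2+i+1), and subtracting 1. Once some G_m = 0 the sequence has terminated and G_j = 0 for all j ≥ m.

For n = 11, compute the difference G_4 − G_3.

264310

G_0 = 11. HB_2(11) = 2^(2 + 1) + 2 + 1. Bump = 85. G_1 = 84.
G_1 = 84. HB_3(84) = 3^(3 + 1) + 3. Bump = 1028. G_2 = 1027.
G_2 = 1027. HB_4(1027) = 4^(4 + 1) + 3. Bump = 15628. G_3 = 15627.
G_3 = 15627. HB_5(15627) = 5^(5 + 1) + 2. Bump = 279938. G_4 = 279937.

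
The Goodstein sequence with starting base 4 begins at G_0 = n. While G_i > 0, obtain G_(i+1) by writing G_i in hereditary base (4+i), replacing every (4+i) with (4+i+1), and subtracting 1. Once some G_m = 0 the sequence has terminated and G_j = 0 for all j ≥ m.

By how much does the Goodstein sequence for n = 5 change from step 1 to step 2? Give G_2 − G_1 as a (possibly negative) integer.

[0] 5 ≡ 4 + 1 (base 4). Lift 5: 6. −1: 5.
[1] 5 ≡ 5 (base 5). Lift 6: 6. −1: 5.

0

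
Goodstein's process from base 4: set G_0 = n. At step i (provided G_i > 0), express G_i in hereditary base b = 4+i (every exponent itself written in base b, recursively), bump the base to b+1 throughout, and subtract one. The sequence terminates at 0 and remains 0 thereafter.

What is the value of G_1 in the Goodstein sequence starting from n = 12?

14

i=0: 12 = 3·4 (b=4); 4→5: 3·5 = 15; 15−1 = 14
i=1: 14 = 2·5 + 4 (b=5); 5→6: 2·6 + 4 = 16; 16−1 = 15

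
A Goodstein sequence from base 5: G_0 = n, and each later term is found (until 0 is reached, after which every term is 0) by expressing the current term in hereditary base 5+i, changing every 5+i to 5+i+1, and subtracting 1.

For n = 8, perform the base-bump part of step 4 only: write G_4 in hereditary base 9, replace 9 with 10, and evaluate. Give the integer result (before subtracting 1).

8

base 5: 8 = 5 + 3; at 6: 6 + 3 = 9; next = 8
base 6: 8 = 6 + 2; at 7: 7 + 2 = 9; next = 8
base 7: 8 = 7 + 1; at 8: 8 + 1 = 9; next = 8
base 8: 8 = 8; at 9: 9 = 9; next = 8
base 9: 8 = 8; at 10: 8 = 8; next = 7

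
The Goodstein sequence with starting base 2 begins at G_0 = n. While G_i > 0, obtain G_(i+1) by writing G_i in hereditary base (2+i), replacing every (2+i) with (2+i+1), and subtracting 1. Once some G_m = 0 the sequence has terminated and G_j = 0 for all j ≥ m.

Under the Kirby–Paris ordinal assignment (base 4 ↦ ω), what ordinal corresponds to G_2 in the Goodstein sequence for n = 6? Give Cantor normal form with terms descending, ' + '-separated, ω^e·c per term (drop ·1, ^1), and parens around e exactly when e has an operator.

ω^ω + 1

6 —HB2→ 2^2 + 2 —bump→ 3^3 + 3 = 30 —(−1)→ 29
29 —HB3→ 3^3 + 2 —bump→ 4^4 + 2 = 258 —(−1)→ 257
257 —HB4→ 4^4 + 1 —bump→ 5^5 + 1 = 3126 —(−1)→ 3125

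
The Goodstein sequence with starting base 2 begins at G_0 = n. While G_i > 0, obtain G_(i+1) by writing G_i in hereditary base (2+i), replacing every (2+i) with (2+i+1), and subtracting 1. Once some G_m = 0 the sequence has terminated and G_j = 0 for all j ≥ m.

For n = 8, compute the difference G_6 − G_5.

31907376

G_0=8  [base 2] 2^(2 + 1)  →[2↦3]→  3^(3 + 1) = 81  −1 ⇒ G_1=80
G_1=80  [base 3] 2·3^3 + 2·3^2 + 2·3 + 2  →[3↦4]→  2·4^4 + 2·4^2 + 2·4 + 2 = 554  −1 ⇒ G_2=553
G_2=553  [base 4] 2·4^4 + 2·4^2 + 2·4 + 1  →[4↦5]→  2·5^5 + 2·5^2 + 2·5 + 1 = 6311  −1 ⇒ G_3=6310
G_3=6310  [base 5] 2·5^5 + 2·5^2 + 2·5  →[5↦6]→  2·6^6 + 2·6^2 + 2·6 = 93396  −1 ⇒ G_4=93395
G_4=93395  [base 6] 2·6^6 + 2·6^2 + 6 + 5  →[6↦7]→  2·7^7 + 2·7^2 + 7 + 5 = 1647196  −1 ⇒ G_5=1647195
G_5=1647195  [base 7] 2·7^7 + 2·7^2 + 7 + 4  →[7↦8]→  2·8^8 + 2·8^2 + 8 + 4 = 33554572  −1 ⇒ G_6=33554571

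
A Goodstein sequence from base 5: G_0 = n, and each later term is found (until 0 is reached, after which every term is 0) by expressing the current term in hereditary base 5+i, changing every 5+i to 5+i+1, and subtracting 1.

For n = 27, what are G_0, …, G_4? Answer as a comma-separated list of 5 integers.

i=0: 27 = 5^2 + 2 (b=5); 5→6: 6^2 + 2 = 38; 38−1 = 37
i=1: 37 = 6^2 + 1 (b=6); 6→7: 7^2 + 1 = 50; 50−1 = 49
i=2: 49 = 7^2 (b=7); 7→8: 8^2 = 64; 64−1 = 63
i=3: 63 = 7·8 + 7 (b=8); 8→9: 7·9 + 7 = 70; 70−1 = 69

27, 37, 49, 63, 69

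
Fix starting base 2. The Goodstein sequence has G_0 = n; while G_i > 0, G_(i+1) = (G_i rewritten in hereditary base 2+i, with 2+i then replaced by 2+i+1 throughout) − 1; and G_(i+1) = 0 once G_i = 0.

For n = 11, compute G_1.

[0] 11 ≡ 2^(2 + 1) + 2 + 1 (base 2). Lift 3: 85. −1: 84.
[1] 84 ≡ 3^(3 + 1) + 3 (base 3). Lift 4: 1028. −1: 1027.

84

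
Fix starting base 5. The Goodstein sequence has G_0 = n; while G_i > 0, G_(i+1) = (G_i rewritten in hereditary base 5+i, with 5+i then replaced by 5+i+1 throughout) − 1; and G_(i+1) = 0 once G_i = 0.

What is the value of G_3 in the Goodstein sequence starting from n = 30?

G_0=30  [base 5] 5^2 + 5  →[5↦6]→  6^2 + 6 = 42  −1 ⇒ G_1=41
G_1=41  [base 6] 6^2 + 5  →[6↦7]→  7^2 + 5 = 54  −1 ⇒ G_2=53
G_2=53  [base 7] 7^2 + 4  →[7↦8]→  8^2 + 4 = 68  −1 ⇒ G_3=67
G_3=67  [base 8] 8^2 + 3  →[8↦9]→  9^2 + 3 = 84  −1 ⇒ G_4=83

67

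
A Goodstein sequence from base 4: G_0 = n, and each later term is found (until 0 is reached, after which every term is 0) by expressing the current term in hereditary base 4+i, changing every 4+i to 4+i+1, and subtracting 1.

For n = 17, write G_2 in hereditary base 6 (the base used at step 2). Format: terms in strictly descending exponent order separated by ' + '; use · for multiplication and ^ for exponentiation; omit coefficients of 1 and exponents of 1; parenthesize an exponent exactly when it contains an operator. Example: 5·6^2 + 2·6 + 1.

5·6 + 5

[0] 17 ≡ 4^2 + 1 (base 4). Lift 5: 26. −1: 25.
[1] 25 ≡ 5^2 (base 5). Lift 6: 36. −1: 35.
[2] 35 ≡ 5·6 + 5 (base 6). Lift 7: 40. −1: 39.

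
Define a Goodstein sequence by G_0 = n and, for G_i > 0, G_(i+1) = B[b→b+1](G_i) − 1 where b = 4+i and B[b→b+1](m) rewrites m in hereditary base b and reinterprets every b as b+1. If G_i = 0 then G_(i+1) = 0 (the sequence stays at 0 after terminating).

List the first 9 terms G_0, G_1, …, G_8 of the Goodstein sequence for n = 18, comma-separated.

18 —HB4→ 4^2 + 2 —bump→ 5^2 + 2 = 27 —(−1)→ 26
26 —HB5→ 5^2 + 1 —bump→ 6^2 + 1 = 37 —(−1)→ 36
36 —HB6→ 6^2 —bump→ 7^2 = 49 —(−1)→ 48
48 —HB7→ 6·7 + 6 —bump→ 6·8 + 6 = 54 —(−1)→ 53
53 —HB8→ 6·8 + 5 —bump→ 6·9 + 5 = 59 —(−1)→ 58
58 —HB9→ 6·9 + 4 —bump→ 6·10 + 4 = 64 —(−1)→ 63
63 —HB10→ 6·10 + 3 —bump→ 6·11 + 3 = 69 —(−1)→ 68
68 —HB11→ 6·11 + 2 —bump→ 6·12 + 2 = 74 —(−1)→ 73

18, 26, 36, 48, 53, 58, 63, 68, 73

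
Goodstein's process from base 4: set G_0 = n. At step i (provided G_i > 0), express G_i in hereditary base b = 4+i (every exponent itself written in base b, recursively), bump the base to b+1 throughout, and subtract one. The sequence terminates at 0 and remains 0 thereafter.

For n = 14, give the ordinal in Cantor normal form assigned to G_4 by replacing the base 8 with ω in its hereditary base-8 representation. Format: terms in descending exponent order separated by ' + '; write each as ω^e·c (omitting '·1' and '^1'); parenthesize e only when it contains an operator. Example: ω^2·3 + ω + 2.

[0] 14 ≡ 3·4 + 2 (base 4). Lift 5: 17. −1: 16.
[1] 16 ≡ 3·5 + 1 (base 5). Lift 6: 19. −1: 18.
[2] 18 ≡ 3·6 (base 6). Lift 7: 21. −1: 20.
[3] 20 ≡ 2·7 + 6 (base 7). Lift 8: 22. −1: 21.
[4] 21 ≡ 2·8 + 5 (base 8). Lift 9: 23. −1: 22.

ω·2 + 5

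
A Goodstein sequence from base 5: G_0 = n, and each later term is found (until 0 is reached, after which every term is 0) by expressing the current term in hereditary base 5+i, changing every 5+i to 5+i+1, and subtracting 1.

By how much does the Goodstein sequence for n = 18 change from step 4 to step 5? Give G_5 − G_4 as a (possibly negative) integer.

1

i=0: 18 = 3·5 + 3 (b=5); 5→6: 3·6 + 3 = 21; 21−1 = 20
i=1: 20 = 3·6 + 2 (b=6); 6→7: 3·7 + 2 = 23; 23−1 = 22
i=2: 22 = 3·7 + 1 (b=7); 7→8: 3·8 + 1 = 25; 25−1 = 24
i=3: 24 = 3·8 (b=8); 8→9: 3·9 = 27; 27−1 = 26
i=4: 26 = 2·9 + 8 (b=9); 9→10: 2·10 + 8 = 28; 28−1 = 27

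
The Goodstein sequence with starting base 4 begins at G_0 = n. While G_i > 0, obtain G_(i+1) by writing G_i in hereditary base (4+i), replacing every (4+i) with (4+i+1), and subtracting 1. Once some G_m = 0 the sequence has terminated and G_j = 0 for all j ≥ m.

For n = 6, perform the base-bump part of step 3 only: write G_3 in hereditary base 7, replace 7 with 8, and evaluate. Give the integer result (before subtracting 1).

(0) 6|_4 = 4 + 2 ↦ 5 + 2|_5 = 7 ⇒ 6
(1) 6|_5 = 5 + 1 ↦ 6 + 1|_6 = 7 ⇒ 6
(2) 6|_6 = 6 ↦ 7|_7 = 7 ⇒ 6
(3) 6|_7 = 6 ↦ 6|_8 = 6 ⇒ 5

6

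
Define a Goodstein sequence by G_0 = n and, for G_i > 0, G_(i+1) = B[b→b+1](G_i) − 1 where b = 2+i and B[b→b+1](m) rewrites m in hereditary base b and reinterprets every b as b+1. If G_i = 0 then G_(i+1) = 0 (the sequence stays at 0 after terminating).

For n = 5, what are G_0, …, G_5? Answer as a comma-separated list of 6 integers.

step 0: 5 = 2^2 + 1; sub 3 for 2: 3^3 + 1; = 28; G_1 = 28−1 = 27
step 1: 27 = 3^3; sub 4 for 3: 4^4; = 256; G_2 = 256−1 = 255
step 2: 255 = 3·4^3 + 3·4^2 + 3·4 + 3; sub 5 for 4: 3·5^3 + 3·5^2 + 3·5 + 3; = 468; G_3 = 468−1 = 467
step 3: 467 = 3·5^3 + 3·5^2 + 3·5 + 2; sub 6 for 5: 3·6^3 + 3·6^2 + 3·6 + 2; = 776; G_4 = 776−1 = 775
step 4: 775 = 3·6^3 + 3·6^2 + 3·6 + 1; sub 7 for 6: 3·7^3 + 3·7^2 + 3·7 + 1; = 1198; G_5 = 1198−1 = 1197

5, 27, 255, 467, 775, 1197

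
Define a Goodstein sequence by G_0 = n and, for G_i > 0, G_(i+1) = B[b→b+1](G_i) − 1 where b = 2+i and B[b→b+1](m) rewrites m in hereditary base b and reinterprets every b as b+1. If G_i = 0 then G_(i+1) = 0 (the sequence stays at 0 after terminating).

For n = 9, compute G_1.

81

base 2: 9 = 2^(2 + 1) + 1; at 3: 3^(3 + 1) + 1 = 82; next = 81
base 3: 81 = 3^(3 + 1); at 4: 4^(4 + 1) = 1024; next = 1023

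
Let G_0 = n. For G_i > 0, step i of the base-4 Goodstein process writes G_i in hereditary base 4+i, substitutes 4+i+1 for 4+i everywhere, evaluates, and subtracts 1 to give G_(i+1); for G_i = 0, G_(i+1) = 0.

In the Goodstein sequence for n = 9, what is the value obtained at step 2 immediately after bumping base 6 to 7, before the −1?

12

step 0: 9 = 2·4 + 1; sub 5 for 4: 2·5 + 1; = 11; G_1 = 11−1 = 10
step 1: 10 = 2·5; sub 6 for 5: 2·6; = 12; G_2 = 12−1 = 11
step 2: 11 = 6 + 5; sub 7 for 6: 7 + 5; = 12; G_3 = 12−1 = 11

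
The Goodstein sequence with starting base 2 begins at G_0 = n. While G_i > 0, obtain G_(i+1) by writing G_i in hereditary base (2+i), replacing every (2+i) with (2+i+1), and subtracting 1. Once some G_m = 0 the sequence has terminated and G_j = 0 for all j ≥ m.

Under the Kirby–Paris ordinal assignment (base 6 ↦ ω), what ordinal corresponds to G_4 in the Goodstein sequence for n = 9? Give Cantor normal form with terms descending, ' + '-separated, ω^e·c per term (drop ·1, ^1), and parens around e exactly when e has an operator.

step 0: 9 = 2^(2 + 1) + 1; sub 3 for 2: 3^(3 + 1) + 1; = 82; G_1 = 82−1 = 81
step 1: 81 = 3^(3 + 1); sub 4 for 3: 4^(4 + 1); = 1024; G_2 = 1024−1 = 1023
step 2: 1023 = 3·4^4 + 3·4^3 + 3·4^2 + 3·4 + 3; sub 5 for 4: 3·5^5 + 3·5^3 + 3·5^2 + 3·5 + 3; = 9843; G_3 = 9843−1 = 9842
step 3: 9842 = 3·5^5 + 3·5^3 + 3·5^2 + 3·5 + 2; sub 6 for 5: 3·6^6 + 3·6^3 + 3·6^2 + 3·6 + 2; = 140744; G_4 = 140744−1 = 140743
step 4: 140743 = 3·6^6 + 3·6^3 + 3·6^2 + 3·6 + 1; sub 7 for 6: 3·7^7 + 3·7^3 + 3·7^2 + 3·7 + 1; = 2471827; G_5 = 2471827−1 = 2471826

ω^ω·3 + ω^3·3 + ω^2·3 + ω·3 + 1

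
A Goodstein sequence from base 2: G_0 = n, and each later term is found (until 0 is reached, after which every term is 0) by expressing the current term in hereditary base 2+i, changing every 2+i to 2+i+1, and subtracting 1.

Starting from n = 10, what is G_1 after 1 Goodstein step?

83

i=0: 10 = 2^(2 + 1) + 2 (b=2); 2→3: 3^(3 + 1) + 3 = 84; 84−1 = 83
i=1: 83 = 3^(3 + 1) + 2 (b=3); 3→4: 4^(4 + 1) + 2 = 1026; 1026−1 = 1025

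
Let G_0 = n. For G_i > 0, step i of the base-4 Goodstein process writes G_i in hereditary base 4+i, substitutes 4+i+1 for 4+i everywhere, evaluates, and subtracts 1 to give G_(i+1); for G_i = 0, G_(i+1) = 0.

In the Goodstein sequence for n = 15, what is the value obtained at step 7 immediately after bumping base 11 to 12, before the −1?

[0] 15 ≡ 3·4 + 3 (base 4). Lift 5: 18. −1: 17.
[1] 17 ≡ 3·5 + 2 (base 5). Lift 6: 20. −1: 19.
[2] 19 ≡ 3·6 + 1 (base 6). Lift 7: 22. −1: 21.
[3] 21 ≡ 3·7 (base 7). Lift 8: 24. −1: 23.
[4] 23 ≡ 2·8 + 7 (base 8). Lift 9: 25. −1: 24.
[5] 24 ≡ 2·9 + 6 (base 9). Lift 10: 26. −1: 25.
[6] 25 ≡ 2·10 + 5 (base 10). Lift 11: 27. −1: 26.
[7] 26 ≡ 2·11 + 4 (base 11). Lift 12: 28. −1: 27.

28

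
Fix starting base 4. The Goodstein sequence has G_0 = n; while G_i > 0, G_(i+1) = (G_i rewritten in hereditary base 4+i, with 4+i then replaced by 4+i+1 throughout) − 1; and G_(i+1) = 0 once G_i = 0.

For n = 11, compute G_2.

13

i=0: 11 = 2·4 + 3 (b=4); 4→5: 2·5 + 3 = 13; 13−1 = 12
i=1: 12 = 2·5 + 2 (b=5); 5→6: 2·6 + 2 = 14; 14−1 = 13
i=2: 13 = 2·6 + 1 (b=6); 6→7: 2·7 + 1 = 15; 15−1 = 14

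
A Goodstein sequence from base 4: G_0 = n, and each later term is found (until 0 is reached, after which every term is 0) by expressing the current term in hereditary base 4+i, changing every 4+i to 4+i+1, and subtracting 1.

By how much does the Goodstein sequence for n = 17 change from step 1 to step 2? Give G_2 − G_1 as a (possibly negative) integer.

step 0: 17 = 4^2 + 1; sub 5 for 4: 5^2 + 1; = 26; G_1 = 26−1 = 25
step 1: 25 = 5^2; sub 6 for 5: 6^2; = 36; G_2 = 36−1 = 35

10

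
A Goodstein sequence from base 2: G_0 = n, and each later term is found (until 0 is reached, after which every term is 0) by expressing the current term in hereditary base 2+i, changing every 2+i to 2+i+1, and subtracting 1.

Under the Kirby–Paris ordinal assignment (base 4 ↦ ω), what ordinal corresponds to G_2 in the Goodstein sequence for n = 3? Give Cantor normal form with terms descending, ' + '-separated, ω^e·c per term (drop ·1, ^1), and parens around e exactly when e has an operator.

i=0: 3 = 2 + 1 (b=2); 2→3: 3 + 1 = 4; 4−1 = 3
i=1: 3 = 3 (b=3); 3→4: 4 = 4; 4−1 = 3
i=2: 3 = 3 (b=4); 4→5: 3 = 3; 3−1 = 2

3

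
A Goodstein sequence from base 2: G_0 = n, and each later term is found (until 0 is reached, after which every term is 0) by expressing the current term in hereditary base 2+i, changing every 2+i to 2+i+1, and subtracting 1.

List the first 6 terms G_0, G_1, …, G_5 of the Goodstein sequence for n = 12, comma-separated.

12, 107, 1065, 15685, 280019, 5764910

i=0: 12 = 2^(2 + 1) + 2^2 (b=2); 2→3: 3^(3 + 1) + 3^3 = 108; 108−1 = 107
i=1: 107 = 3^(3 + 1) + 2·3^2 + 2·3 + 2 (b=3); 3→4: 4^(4 + 1) + 2·4^2 + 2·4 + 2 = 1066; 1066−1 = 1065
i=2: 1065 = 4^(4 + 1) + 2·4^2 + 2·4 + 1 (b=4); 4→5: 5^(5 + 1) + 2·5^2 + 2·5 + 1 = 15686; 15686−1 = 15685
i=3: 15685 = 5^(5 + 1) + 2·5^2 + 2·5 (b=5); 5→6: 6^(6 + 1) + 2·6^2 + 2·6 = 280020; 280020−1 = 280019
i=4: 280019 = 6^(6 + 1) + 2·6^2 + 6 + 5 (b=6); 6→7: 7^(7 + 1) + 2·7^2 + 7 + 5 = 5764911; 5764911−1 = 5764910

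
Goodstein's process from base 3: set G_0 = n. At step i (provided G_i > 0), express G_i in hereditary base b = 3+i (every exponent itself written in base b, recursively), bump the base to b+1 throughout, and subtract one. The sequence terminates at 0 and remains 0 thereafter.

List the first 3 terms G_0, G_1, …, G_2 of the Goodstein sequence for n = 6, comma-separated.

[0] 6 ≡ 2·3 (base 3). Lift 4: 8. −1: 7.
[1] 7 ≡ 4 + 3 (base 4). Lift 5: 8. −1: 7.

6, 7, 7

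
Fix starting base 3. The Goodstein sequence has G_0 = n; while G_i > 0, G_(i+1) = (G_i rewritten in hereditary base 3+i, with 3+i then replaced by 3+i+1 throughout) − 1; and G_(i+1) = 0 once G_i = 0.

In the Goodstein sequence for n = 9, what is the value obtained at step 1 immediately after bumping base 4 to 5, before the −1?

18

i=0: 9 = 3^2 (b=3); 3→4: 4^2 = 16; 16−1 = 15
i=1: 15 = 3·4 + 3 (b=4); 4→5: 3·5 + 3 = 18; 18−1 = 17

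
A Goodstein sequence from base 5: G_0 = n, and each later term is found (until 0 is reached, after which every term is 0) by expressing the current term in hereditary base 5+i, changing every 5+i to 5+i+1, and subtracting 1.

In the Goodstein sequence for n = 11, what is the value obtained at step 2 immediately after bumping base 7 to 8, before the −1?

14

i=0: 11 = 2·5 + 1 (b=5); 5→6: 2·6 + 1 = 13; 13−1 = 12
i=1: 12 = 2·6 (b=6); 6→7: 2·7 = 14; 14−1 = 13
i=2: 13 = 7 + 6 (b=7); 7→8: 8 + 6 = 14; 14−1 = 13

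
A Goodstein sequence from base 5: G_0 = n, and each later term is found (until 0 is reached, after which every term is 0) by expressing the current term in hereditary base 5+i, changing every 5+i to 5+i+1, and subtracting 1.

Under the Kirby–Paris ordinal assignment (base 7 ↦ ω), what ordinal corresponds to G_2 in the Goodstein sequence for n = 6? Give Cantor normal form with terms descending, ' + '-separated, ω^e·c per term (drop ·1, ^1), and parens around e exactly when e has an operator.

6

base 5: 6 = 5 + 1; at 6: 6 + 1 = 7; next = 6
base 6: 6 = 6; at 7: 7 = 7; next = 6
base 7: 6 = 6; at 8: 6 = 6; next = 5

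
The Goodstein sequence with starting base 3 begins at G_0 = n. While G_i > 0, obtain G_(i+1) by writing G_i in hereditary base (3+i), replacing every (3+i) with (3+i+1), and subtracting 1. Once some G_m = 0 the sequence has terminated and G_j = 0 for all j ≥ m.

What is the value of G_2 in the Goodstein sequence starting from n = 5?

5

G_0=5  [base 3] 3 + 2  →[3↦4]→  4 + 2 = 6  −1 ⇒ G_1=5
G_1=5  [base 4] 4 + 1  →[4↦5]→  5 + 1 = 6  −1 ⇒ G_2=5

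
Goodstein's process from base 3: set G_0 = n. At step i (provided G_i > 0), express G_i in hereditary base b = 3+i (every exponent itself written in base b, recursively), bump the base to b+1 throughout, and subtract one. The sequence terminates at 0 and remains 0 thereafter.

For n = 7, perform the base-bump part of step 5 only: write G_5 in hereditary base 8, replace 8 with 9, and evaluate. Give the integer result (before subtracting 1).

[0] 7 ≡ 2·3 + 1 (base 3). Lift 4: 9. −1: 8.
[1] 8 ≡ 2·4 (base 4). Lift 5: 10. −1: 9.
[2] 9 ≡ 5 + 4 (base 5). Lift 6: 10. −1: 9.
[3] 9 ≡ 6 + 3 (base 6). Lift 7: 10. −1: 9.
[4] 9 ≡ 7 + 2 (base 7). Lift 8: 10. −1: 9.
[5] 9 ≡ 8 + 1 (base 8). Lift 9: 10. −1: 9.

10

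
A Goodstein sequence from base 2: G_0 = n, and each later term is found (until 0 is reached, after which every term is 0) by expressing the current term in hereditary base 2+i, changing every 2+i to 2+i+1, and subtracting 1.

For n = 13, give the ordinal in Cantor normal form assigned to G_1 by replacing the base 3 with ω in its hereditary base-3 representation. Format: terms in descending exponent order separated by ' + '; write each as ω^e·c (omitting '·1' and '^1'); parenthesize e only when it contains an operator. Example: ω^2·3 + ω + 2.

ω^(ω + 1) + ω^ω

(0) 13|_2 = 2^(2 + 1) + 2^2 + 1 ↦ 3^(3 + 1) + 3^3 + 1|_3 = 109 ⇒ 108
(1) 108|_3 = 3^(3 + 1) + 3^3 ↦ 4^(4 + 1) + 4^4|_4 = 1280 ⇒ 1279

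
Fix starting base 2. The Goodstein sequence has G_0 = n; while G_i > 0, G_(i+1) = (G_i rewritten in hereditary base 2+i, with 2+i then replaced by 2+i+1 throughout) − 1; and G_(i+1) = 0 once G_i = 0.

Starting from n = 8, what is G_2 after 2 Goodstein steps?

(0) 8|_2 = 2^(2 + 1) ↦ 3^(3 + 1)|_3 = 81 ⇒ 80
(1) 80|_3 = 2·3^3 + 2·3^2 + 2·3 + 2 ↦ 2·4^4 + 2·4^2 + 2·4 + 2|_4 = 554 ⇒ 553
(2) 553|_4 = 2·4^4 + 2·4^2 + 2·4 + 1 ↦ 2·5^5 + 2·5^2 + 2·5 + 1|_5 = 6311 ⇒ 6310

553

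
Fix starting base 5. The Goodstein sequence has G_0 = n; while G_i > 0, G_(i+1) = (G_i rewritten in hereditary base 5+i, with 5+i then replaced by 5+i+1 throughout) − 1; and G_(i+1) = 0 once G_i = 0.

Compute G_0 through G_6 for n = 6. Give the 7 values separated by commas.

G_0 = 6. HB_5(6) = 5 + 1. Bump = 7. G_1 = 6.
G_1 = 6. HB_6(6) = 6. Bump = 7. G_2 = 6.
G_2 = 6. HB_7(6) = 6. Bump = 6. G_3 = 5.
G_3 = 5. HB_8(5) = 5. Bump = 5. G_4 = 4.
G_4 = 4. HB_9(4) = 4. Bump = 4. G_5 = 3.
G_5 = 3. HB_10(3) = 3. Bump = 3. G_6 = 2.

6, 6, 6, 5, 4, 3, 2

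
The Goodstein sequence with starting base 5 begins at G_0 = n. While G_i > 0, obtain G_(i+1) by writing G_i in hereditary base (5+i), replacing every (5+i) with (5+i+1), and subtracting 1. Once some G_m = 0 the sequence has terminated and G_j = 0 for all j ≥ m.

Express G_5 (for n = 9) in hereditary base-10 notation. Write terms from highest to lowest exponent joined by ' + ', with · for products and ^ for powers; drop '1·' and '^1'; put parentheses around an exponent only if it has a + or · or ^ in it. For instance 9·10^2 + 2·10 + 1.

9

G_0 = 9. HB_5(9) = 5 + 4. Bump = 10. G_1 = 9.
G_1 = 9. HB_6(9) = 6 + 3. Bump = 10. G_2 = 9.
G_2 = 9. HB_7(9) = 7 + 2. Bump = 10. G_3 = 9.
G_3 = 9. HB_8(9) = 8 + 1. Bump = 10. G_4 = 9.
G_4 = 9. HB_9(9) = 9. Bump = 10. G_5 = 9.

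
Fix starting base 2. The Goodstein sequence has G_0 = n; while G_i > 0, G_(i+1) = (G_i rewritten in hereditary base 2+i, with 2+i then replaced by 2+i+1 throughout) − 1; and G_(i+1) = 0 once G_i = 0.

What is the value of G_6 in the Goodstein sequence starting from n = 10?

84073323

10 —HB2→ 2^(2 + 1) + 2 —bump→ 3^(3 + 1) + 3 = 84 —(−1)→ 83
83 —HB3→ 3^(3 + 1) + 2 —bump→ 4^(4 + 1) + 2 = 1026 —(−1)→ 1025
1025 —HB4→ 4^(4 + 1) + 1 —bump→ 5^(5 + 1) + 1 = 15626 —(−1)→ 15625
15625 —HB5→ 5^(5 + 1) —bump→ 6^(6 + 1) = 279936 —(−1)→ 279935
279935 —HB6→ 5·6^6 + 5·6^5 + 5·6^4 + 5·6^3 + 5·6^2 + 5·6 + 5 —bump→ 5·7^7 + 5·7^5 + 5·7^4 + 5·7^3 + 5·7^2 + 5·7 + 5 = 4215755 —(−1)→ 4215754
4215754 —HB7→ 5·7^7 + 5·7^5 + 5·7^4 + 5·7^3 + 5·7^2 + 5·7 + 4 —bump→ 5·8^8 + 5·8^5 + 5·8^4 + 5·8^3 + 5·8^2 + 5·8 + 4 = 84073324 —(−1)→ 84073323
84073323 —HB8→ 5·8^8 + 5·8^5 + 5·8^4 + 5·8^3 + 5·8^2 + 5·8 + 3 —bump→ 5·9^9 + 5·9^5 + 5·9^4 + 5·9^3 + 5·9^2 + 5·9 + 3 = 1937434593 —(−1)→ 1937434592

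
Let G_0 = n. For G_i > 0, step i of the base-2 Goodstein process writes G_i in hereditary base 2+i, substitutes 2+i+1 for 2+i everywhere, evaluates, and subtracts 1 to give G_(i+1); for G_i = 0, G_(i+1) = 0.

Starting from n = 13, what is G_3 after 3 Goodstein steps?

[0] 13 ≡ 2^(2 + 1) + 2^2 + 1 (base 2). Lift 3: 109. −1: 108.
[1] 108 ≡ 3^(3 + 1) + 3^3 (base 3). Lift 4: 1280. −1: 1279.
[2] 1279 ≡ 4^(4 + 1) + 3·4^3 + 3·4^2 + 3·4 + 3 (base 4). Lift 5: 16093. −1: 16092.
[3] 16092 ≡ 5^(5 + 1) + 3·5^3 + 3·5^2 + 3·5 + 2 (base 5). Lift 6: 280712. −1: 280711.

16092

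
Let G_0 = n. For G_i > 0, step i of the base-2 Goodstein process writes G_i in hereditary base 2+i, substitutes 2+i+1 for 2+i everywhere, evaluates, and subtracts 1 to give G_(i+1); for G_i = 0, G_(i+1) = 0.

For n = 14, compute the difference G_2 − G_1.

step 0: 14 = 2^(2 + 1) + 2^2 + 2; sub 3 for 2: 3^(3 + 1) + 3^3 + 3; = 111; G_1 = 111−1 = 110
step 1: 110 = 3^(3 + 1) + 3^3 + 2; sub 4 for 3: 4^(4 + 1) + 4^4 + 2; = 1282; G_2 = 1282−1 = 1281

1171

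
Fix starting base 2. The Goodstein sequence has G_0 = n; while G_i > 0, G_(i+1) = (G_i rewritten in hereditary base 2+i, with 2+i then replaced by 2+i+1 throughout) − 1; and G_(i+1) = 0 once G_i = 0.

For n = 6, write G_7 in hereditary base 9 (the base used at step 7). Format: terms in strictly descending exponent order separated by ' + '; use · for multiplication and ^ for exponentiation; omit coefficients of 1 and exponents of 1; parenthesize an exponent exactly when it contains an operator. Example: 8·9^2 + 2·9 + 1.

5·9^5 + 5·9^4 + 5·9^3 + 5·9^2 + 5·9 + 2

6 —HB2→ 2^2 + 2 —bump→ 3^3 + 3 = 30 —(−1)→ 29
29 —HB3→ 3^3 + 2 —bump→ 4^4 + 2 = 258 —(−1)→ 257
257 —HB4→ 4^4 + 1 —bump→ 5^5 + 1 = 3126 —(−1)→ 3125
3125 —HB5→ 5^5 —bump→ 6^6 = 46656 —(−1)→ 46655
46655 —HB6→ 5·6^5 + 5·6^4 + 5·6^3 + 5·6^2 + 5·6 + 5 —bump→ 5·7^5 + 5·7^4 + 5·7^3 + 5·7^2 + 5·7 + 5 = 98040 —(−1)→ 98039
98039 —HB7→ 5·7^5 + 5·7^4 + 5·7^3 + 5·7^2 + 5·7 + 4 —bump→ 5·8^5 + 5·8^4 + 5·8^3 + 5·8^2 + 5·8 + 4 = 187244 —(−1)→ 187243
187243 —HB8→ 5·8^5 + 5·8^4 + 5·8^3 + 5·8^2 + 5·8 + 3 —bump→ 5·9^5 + 5·9^4 + 5·9^3 + 5·9^2 + 5·9 + 3 = 332148 —(−1)→ 332147
332147 —HB9→ 5·9^5 + 5·9^4 + 5·9^3 + 5·9^2 + 5·9 + 2 —bump→ 5·10^5 + 5·10^4 + 5·10^3 + 5·10^2 + 5·10 + 2 = 555552 —(−1)→ 555551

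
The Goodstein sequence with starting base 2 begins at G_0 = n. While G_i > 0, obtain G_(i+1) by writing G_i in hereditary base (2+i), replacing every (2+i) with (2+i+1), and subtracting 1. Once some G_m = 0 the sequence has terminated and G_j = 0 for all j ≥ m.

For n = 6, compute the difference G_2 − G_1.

228

i=0: 6 = 2^2 + 2 (b=2); 2→3: 3^3 + 3 = 30; 30−1 = 29
i=1: 29 = 3^3 + 2 (b=3); 3→4: 4^4 + 2 = 258; 258−1 = 257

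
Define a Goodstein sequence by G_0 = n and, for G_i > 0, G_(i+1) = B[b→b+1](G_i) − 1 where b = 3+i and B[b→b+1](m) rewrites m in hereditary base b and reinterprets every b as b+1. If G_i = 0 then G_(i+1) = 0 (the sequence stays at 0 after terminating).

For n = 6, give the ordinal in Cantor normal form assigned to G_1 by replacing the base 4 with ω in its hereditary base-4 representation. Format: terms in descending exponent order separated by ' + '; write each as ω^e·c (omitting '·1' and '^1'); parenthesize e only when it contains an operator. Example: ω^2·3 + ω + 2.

ω + 3

[0] 6 ≡ 2·3 (base 3). Lift 4: 8. −1: 7.
[1] 7 ≡ 4 + 3 (base 4). Lift 5: 8. −1: 7.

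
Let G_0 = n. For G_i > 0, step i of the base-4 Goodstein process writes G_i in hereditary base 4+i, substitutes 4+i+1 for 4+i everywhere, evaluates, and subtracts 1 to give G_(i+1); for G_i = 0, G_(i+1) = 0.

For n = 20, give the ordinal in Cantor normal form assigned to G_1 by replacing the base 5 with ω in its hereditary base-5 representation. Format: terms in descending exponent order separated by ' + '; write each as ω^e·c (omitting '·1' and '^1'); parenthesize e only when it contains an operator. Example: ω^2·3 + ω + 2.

ω^2 + 4

20 —HB4→ 4^2 + 4 —bump→ 5^2 + 5 = 30 —(−1)→ 29
29 —HB5→ 5^2 + 4 —bump→ 6^2 + 4 = 40 —(−1)→ 39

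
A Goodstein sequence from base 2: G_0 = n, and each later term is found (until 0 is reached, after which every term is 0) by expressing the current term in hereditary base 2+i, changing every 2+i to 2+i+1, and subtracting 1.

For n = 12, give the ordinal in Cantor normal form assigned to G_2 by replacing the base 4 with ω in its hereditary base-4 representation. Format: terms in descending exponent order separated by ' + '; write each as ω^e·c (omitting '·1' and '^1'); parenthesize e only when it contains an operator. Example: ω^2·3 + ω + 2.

ω^(ω + 1) + ω^2·2 + ω·2 + 1

step 0: 12 = 2^(2 + 1) + 2^2; sub 3 for 2: 3^(3 + 1) + 3^3; = 108; G_1 = 108−1 = 107
step 1: 107 = 3^(3 + 1) + 2·3^2 + 2·3 + 2; sub 4 for 3: 4^(4 + 1) + 2·4^2 + 2·4 + 2; = 1066; G_2 = 1066−1 = 1065
step 2: 1065 = 4^(4 + 1) + 2·4^2 + 2·4 + 1; sub 5 for 4: 5^(5 + 1) + 2·5^2 + 2·5 + 1; = 15686; G_3 = 15686−1 = 15685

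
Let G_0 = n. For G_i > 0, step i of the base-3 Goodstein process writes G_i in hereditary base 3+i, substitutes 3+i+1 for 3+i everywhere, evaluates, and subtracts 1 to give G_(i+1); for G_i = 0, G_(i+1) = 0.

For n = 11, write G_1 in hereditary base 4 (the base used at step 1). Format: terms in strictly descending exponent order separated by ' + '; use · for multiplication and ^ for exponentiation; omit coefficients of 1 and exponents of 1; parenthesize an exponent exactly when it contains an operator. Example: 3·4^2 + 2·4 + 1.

4^2 + 1

(0) 11|_3 = 3^2 + 2 ↦ 4^2 + 2|_4 = 18 ⇒ 17
(1) 17|_4 = 4^2 + 1 ↦ 5^2 + 1|_5 = 26 ⇒ 25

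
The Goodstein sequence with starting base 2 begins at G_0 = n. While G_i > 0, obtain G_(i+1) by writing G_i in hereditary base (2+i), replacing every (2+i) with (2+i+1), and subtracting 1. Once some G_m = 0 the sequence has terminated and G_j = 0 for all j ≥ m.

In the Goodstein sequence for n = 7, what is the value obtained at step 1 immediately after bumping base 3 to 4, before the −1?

[0] 7 ≡ 2^2 + 2 + 1 (base 2). Lift 3: 31. −1: 30.
[1] 30 ≡ 3^3 + 3 (base 3). Lift 4: 260. −1: 259.

260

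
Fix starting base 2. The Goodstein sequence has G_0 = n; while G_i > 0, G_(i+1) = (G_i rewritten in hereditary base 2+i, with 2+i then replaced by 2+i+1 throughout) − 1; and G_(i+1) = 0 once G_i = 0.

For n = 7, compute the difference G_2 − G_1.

229

base 2: 7 = 2^2 + 2 + 1; at 3: 3^3 + 3 + 1 = 31; next = 30
base 3: 30 = 3^3 + 3; at 4: 4^4 + 4 = 260; next = 259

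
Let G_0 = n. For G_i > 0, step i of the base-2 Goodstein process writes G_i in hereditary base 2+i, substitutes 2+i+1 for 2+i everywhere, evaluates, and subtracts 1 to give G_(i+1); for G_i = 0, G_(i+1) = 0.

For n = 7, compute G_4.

[0] 7 ≡ 2^2 + 2 + 1 (base 2). Lift 3: 31. −1: 30.
[1] 30 ≡ 3^3 + 3 (base 3). Lift 4: 260. −1: 259.
[2] 259 ≡ 4^4 + 3 (base 4). Lift 5: 3128. −1: 3127.
[3] 3127 ≡ 5^5 + 2 (base 5). Lift 6: 46658. −1: 46657.
[4] 46657 ≡ 6^6 + 1 (base 6). Lift 7: 823544. −1: 823543.

46657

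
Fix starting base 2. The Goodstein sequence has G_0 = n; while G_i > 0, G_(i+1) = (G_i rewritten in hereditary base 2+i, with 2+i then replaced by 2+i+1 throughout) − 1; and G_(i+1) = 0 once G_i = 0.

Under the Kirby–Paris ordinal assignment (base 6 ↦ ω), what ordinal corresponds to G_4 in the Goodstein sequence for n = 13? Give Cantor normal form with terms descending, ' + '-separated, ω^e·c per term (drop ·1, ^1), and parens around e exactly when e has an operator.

ω^(ω + 1) + ω^3·3 + ω^2·3 + ω·3 + 1

(0) 13|_2 = 2^(2 + 1) + 2^2 + 1 ↦ 3^(3 + 1) + 3^3 + 1|_3 = 109 ⇒ 108
(1) 108|_3 = 3^(3 + 1) + 3^3 ↦ 4^(4 + 1) + 4^4|_4 = 1280 ⇒ 1279
(2) 1279|_4 = 4^(4 + 1) + 3·4^3 + 3·4^2 + 3·4 + 3 ↦ 5^(5 + 1) + 3·5^3 + 3·5^2 + 3·5 + 3|_5 = 16093 ⇒ 16092
(3) 16092|_5 = 5^(5 + 1) + 3·5^3 + 3·5^2 + 3·5 + 2 ↦ 6^(6 + 1) + 3·6^3 + 3·6^2 + 3·6 + 2|_6 = 280712 ⇒ 280711
(4) 280711|_6 = 6^(6 + 1) + 3·6^3 + 3·6^2 + 3·6 + 1 ↦ 7^(7 + 1) + 3·7^3 + 3·7^2 + 3·7 + 1|_7 = 5765999 ⇒ 5765998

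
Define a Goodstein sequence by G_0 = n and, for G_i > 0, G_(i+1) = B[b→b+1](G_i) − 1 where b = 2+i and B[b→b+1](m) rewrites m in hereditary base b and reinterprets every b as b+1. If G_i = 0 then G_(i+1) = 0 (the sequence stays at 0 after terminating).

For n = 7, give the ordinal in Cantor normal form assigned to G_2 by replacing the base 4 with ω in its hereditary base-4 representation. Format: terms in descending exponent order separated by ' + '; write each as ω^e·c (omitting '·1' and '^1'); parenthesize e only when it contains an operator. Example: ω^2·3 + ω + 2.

ω^ω + 3

7 —HB2→ 2^2 + 2 + 1 —bump→ 3^3 + 3 + 1 = 31 —(−1)→ 30
30 —HB3→ 3^3 + 3 —bump→ 4^4 + 4 = 260 —(−1)→ 259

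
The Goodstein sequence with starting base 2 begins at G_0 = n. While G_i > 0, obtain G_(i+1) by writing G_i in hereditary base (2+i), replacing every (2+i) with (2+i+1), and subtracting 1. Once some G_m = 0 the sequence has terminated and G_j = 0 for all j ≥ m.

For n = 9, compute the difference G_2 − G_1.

base 2: 9 = 2^(2 + 1) + 1; at 3: 3^(3 + 1) + 1 = 82; next = 81
base 3: 81 = 3^(3 + 1); at 4: 4^(4 + 1) = 1024; next = 1023

942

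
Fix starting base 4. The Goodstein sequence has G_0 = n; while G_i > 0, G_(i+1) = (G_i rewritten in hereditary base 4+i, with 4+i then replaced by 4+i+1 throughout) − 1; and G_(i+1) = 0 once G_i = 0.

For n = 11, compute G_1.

(0) 11|_4 = 2·4 + 3 ↦ 2·5 + 3|_5 = 13 ⇒ 12
(1) 12|_5 = 2·5 + 2 ↦ 2·6 + 2|_6 = 14 ⇒ 13

12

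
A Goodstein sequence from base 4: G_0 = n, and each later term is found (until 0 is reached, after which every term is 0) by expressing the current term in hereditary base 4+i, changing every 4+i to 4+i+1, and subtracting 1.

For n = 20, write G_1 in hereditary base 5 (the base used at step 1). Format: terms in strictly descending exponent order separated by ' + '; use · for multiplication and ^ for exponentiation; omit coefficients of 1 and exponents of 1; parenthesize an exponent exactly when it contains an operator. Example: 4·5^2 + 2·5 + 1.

G_0=20  [base 4] 4^2 + 4  →[4↦5]→  5^2 + 5 = 30  −1 ⇒ G_1=29
G_1=29  [base 5] 5^2 + 4  →[5↦6]→  6^2 + 4 = 40  −1 ⇒ G_2=39

5^2 + 4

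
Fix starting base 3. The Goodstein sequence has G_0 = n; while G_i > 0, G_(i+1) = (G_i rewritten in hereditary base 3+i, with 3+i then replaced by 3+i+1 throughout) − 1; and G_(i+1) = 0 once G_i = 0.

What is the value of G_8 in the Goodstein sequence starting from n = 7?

8

step 0: 7 = 2·3 + 1; sub 4 for 3: 2·4 + 1; = 9; G_1 = 9−1 = 8
step 1: 8 = 2·4; sub 5 for 4: 2·5; = 10; G_2 = 10−1 = 9
step 2: 9 = 5 + 4; sub 6 for 5: 6 + 4; = 10; G_3 = 10−1 = 9
step 3: 9 = 6 + 3; sub 7 for 6: 7 + 3; = 10; G_4 = 10−1 = 9
step 4: 9 = 7 + 2; sub 8 for 7: 8 + 2; = 10; G_5 = 10−1 = 9
step 5: 9 = 8 + 1; sub 9 for 8: 9 + 1; = 10; G_6 = 10−1 = 9
step 6: 9 = 9; sub 10 for 9: 10; = 10; G_7 = 10−1 = 9
step 7: 9 = 9; sub 11 for 10: 9; = 9; G_8 = 9−1 = 8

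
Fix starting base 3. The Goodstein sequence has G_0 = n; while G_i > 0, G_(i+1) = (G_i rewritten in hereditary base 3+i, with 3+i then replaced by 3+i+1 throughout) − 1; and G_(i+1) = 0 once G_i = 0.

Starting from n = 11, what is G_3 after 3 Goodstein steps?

i=0: 11 = 3^2 + 2 (b=3); 3→4: 4^2 + 2 = 18; 18−1 = 17
i=1: 17 = 4^2 + 1 (b=4); 4→5: 5^2 + 1 = 26; 26−1 = 25
i=2: 25 = 5^2 (b=5); 5→6: 6^2 = 36; 36−1 = 35
i=3: 35 = 5·6 + 5 (b=6); 6→7: 5·7 + 5 = 40; 40−1 = 39

35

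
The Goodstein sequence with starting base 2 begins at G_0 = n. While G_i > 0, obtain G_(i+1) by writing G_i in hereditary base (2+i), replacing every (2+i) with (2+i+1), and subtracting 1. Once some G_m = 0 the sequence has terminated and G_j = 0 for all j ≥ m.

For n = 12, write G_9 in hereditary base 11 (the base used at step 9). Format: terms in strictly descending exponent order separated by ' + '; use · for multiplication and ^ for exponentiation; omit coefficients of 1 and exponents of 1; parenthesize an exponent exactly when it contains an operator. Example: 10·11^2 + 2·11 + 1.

11^(11 + 1) + 2·11^2 + 11

step 0: 12 = 2^(2 + 1) + 2^2; sub 3 for 2: 3^(3 + 1) + 3^3; = 108; G_1 = 108−1 = 107
step 1: 107 = 3^(3 + 1) + 2·3^2 + 2·3 + 2; sub 4 for 3: 4^(4 + 1) + 2·4^2 + 2·4 + 2; = 1066; G_2 = 1066−1 = 1065
step 2: 1065 = 4^(4 + 1) + 2·4^2 + 2·4 + 1; sub 5 for 4: 5^(5 + 1) + 2·5^2 + 2·5 + 1; = 15686; G_3 = 15686−1 = 15685
step 3: 15685 = 5^(5 + 1) + 2·5^2 + 2·5; sub 6 for 5: 6^(6 + 1) + 2·6^2 + 2·6; = 280020; G_4 = 280020−1 = 280019
step 4: 280019 = 6^(6 + 1) + 2·6^2 + 6 + 5; sub 7 for 6: 7^(7 + 1) + 2·7^2 + 7 + 5; = 5764911; G_5 = 5764911−1 = 5764910
step 5: 5764910 = 7^(7 + 1) + 2·7^2 + 7 + 4; sub 8 for 7: 8^(8 + 1) + 2·8^2 + 8 + 4; = 134217868; G_6 = 134217868−1 = 134217867
step 6: 134217867 = 8^(8 + 1) + 2·8^2 + 8 + 3; sub 9 for 8: 9^(9 + 1) + 2·9^2 + 9 + 3; = 3486784575; G_7 = 3486784575−1 = 3486784574
step 7: 3486784574 = 9^(9 + 1) + 2·9^2 + 9 + 2; sub 10 for 9: 10^(10 + 1) + 2·10^2 + 10 + 2; = 100000000212; G_8 = 100000000212−1 = 100000000211
step 8: 100000000211 = 10^(10 + 1) + 2·10^2 + 10 + 1; sub 11 for 10: 11^(11 + 1) + 2·11^2 + 11 + 1; = 3138428376975; G_9 = 3138428376975−1 = 3138428376974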